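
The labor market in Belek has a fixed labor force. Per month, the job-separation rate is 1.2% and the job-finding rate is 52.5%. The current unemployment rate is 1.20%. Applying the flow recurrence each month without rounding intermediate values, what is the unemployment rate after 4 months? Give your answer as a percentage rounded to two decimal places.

Unemployment rate after four months ≈ 2.19%.

With a fixed labor force, u_{t+1} = u_t + s·(1−u_t) − f·u_t = u_t·(1−s−f) + s.
Here 1−s−f = 0.463 and s = 0.012.
u_1 = 0.012000 × 0.463 + 0.012 = 0.017556.
u_2 = 0.017556 × 0.463 + 0.012 = 0.020128.
u_3 = 0.020128 × 0.463 + 0.012 = 0.021319.
u_4 = 0.021319 × 0.463 + 0.012 = 0.021871.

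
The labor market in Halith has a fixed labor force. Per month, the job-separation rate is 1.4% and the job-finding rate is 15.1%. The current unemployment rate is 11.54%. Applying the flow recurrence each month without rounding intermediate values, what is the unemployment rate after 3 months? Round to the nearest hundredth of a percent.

Unemployment rate after three months ≈ 10.26%.

With a fixed labor force, u_{t+1} = u_t + s·(1−u_t) − f·u_t = u_t·(1−s−f) + s.
Here 1−s−f = 0.835 and s = 0.014.
u_1 = 0.115400 × 0.835 + 0.014 = 0.110359.
u_2 = 0.110359 × 0.835 + 0.014 = 0.106150.
u_3 = 0.106150 × 0.835 + 0.014 = 0.102635.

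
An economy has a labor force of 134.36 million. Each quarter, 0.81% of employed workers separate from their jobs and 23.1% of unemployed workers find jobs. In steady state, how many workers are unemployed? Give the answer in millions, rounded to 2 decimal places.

About 4.55 million are unemployed in steady state.

Steady-state unemployment rate u* = s/(s+f) = 0.81/(0.81+23.1) = 0.033877.
Unemployed = u* × labor force = 0.033877 × 134.36 ≈ 4.55 million.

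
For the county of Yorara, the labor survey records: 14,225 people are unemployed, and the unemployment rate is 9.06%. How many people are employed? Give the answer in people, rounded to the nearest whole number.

Labor force = U / u = 14,225 / 0.0906 ≈ 157,009.
Employed = labor force − unemployed = 157,009 − 14,225 = 142,784.

About 142,784 are employed.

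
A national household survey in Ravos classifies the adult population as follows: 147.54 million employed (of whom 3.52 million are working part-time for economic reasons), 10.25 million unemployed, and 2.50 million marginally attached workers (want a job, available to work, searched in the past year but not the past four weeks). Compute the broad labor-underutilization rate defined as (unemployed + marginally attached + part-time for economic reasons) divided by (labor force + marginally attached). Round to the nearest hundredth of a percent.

Broad underutilization rate ≈ 10.15%.

Labor force = 147.54 + 10.25 = 157.79 million.
Numerator = 10.25 + 2.50 + 3.52 = 16.27 million.
Denominator = 157.79 + 2.50 = 160.29 million.
Broad rate = 16.27 / 160.29 = 10.15%.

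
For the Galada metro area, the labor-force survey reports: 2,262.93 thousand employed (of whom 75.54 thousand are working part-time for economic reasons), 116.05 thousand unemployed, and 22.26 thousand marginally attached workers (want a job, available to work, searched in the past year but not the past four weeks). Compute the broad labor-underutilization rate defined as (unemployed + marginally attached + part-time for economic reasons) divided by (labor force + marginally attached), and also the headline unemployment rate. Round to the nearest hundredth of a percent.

Broad underutilization rate ≈ 8.91%; headline unemployment rate ≈ 4.88%.

Labor force = 2,262.93 + 116.05 = 2,378.98 thousand.
Numerator = 116.05 + 22.26 + 75.54 = 213.85 thousand.
Denominator = 2,378.98 + 22.26 = 2,401.24 thousand.
Broad rate = 213.85 / 2,401.24 = 8.91%.
Headline unemployment rate = 116.05 / 2,378.98 = 4.88%.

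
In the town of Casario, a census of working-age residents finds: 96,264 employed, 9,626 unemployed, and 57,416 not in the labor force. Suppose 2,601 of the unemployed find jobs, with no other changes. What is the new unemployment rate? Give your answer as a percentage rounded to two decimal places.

New unemployment rate ≈ 6.63%.

Initially, labor force = 96,264 + 9,626 = 105,890, so u = 9,626/105,890 = 9.09%.
After the change, unemployed falls and employed rises by 2,601; labor force unchanged → E = 98,865, U = 7,025, labor force = 105,890.
New unemployment rate = 7,025 / 105,890 = 6.63%.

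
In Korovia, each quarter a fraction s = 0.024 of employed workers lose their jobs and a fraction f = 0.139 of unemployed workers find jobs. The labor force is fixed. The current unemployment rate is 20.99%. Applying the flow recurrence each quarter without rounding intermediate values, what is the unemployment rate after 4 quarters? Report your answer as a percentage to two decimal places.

Unemployment rate after four quarters ≈ 17.80%.

With a fixed labor force, u_{t+1} = u_t + s·(1−u_t) − f·u_t = u_t·(1−s−f) + s.
Here 1−s−f = 0.837 and s = 0.024.
u_1 = 0.209900 × 0.837 + 0.024 = 0.199686.
u_2 = 0.199686 × 0.837 + 0.024 = 0.191137.
u_3 = 0.191137 × 0.837 + 0.024 = 0.183982.
u_4 = 0.183982 × 0.837 + 0.024 = 0.177993.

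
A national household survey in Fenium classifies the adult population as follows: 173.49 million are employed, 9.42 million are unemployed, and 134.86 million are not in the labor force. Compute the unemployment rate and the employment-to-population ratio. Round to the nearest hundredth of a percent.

Unemployment rate ≈ 5.15%; employment-population ratio ≈ 54.60%.

Labor force = employed + unemployed = 173.49 + 9.42 = 182.91 million.
Working-age population = 182.91 + 134.86 = 317.77 million.
Unemployment rate = 9.42 / 182.91 = 5.15%.
Employment-population ratio = 173.49 / 317.77 = 54.60%.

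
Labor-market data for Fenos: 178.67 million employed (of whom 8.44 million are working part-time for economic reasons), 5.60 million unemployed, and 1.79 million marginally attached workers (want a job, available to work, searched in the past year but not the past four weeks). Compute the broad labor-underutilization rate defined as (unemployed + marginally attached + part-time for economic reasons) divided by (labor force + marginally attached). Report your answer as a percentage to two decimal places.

Broad underutilization rate ≈ 8.51%.

Labor force = 178.67 + 5.60 = 184.27 million.
Numerator = 5.60 + 1.79 + 8.44 = 15.83 million.
Denominator = 184.27 + 1.79 = 186.06 million.
Broad rate = 15.83 / 186.06 = 8.51%.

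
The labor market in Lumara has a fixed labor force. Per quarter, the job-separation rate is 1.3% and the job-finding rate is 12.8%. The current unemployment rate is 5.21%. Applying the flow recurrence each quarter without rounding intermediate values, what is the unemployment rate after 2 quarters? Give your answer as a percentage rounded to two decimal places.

Unemployment rate after two quarters ≈ 6.26%.

With a fixed labor force, u_{t+1} = u_t + s·(1−u_t) − f·u_t = u_t·(1−s−f) + s.
Here 1−s−f = 0.859 and s = 0.013.
u_1 = 0.052100 × 0.859 + 0.013 = 0.057754.
u_2 = 0.057754 × 0.859 + 0.013 = 0.062611.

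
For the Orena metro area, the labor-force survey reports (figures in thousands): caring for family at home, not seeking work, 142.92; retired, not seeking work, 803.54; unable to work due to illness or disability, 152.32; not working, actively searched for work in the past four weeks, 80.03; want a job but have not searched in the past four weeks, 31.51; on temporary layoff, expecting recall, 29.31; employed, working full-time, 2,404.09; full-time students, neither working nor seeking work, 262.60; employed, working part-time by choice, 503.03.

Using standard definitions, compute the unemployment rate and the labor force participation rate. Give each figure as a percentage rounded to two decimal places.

Employed = 2,404.09 + 503.03 = 2,907.12 thousand.
Unemployed = 80.03 + 29.31 = 109.34 thousand (jobless and actively searching, or on temporary layoff).
Labor force = 2,907.12 + 109.34 = 3,016.46 thousand.
Not in labor force = 142.92 + 803.54 + 152.32 + 31.51 + 262.60 = 1,392.89 thousand (those not working and not actively searching are outside the labor force — including those who want a job but have given up searching).
Civilian working-age population = 3,016.46 + 1,392.89 = 4,409.35 thousand.
Unemployment rate = 109.34 / 3,016.46 = 3.62%.
Labor force participation rate = 3,016.46 / 4,409.35 = 68.41%.

Unemployment rate ≈ 3.62%; labor force participation rate ≈ 68.41%.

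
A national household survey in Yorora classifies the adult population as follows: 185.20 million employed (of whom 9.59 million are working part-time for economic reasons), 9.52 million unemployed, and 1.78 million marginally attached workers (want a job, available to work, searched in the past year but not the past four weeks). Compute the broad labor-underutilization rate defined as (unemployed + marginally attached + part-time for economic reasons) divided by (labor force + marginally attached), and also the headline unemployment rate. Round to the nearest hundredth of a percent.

Broad underutilization rate ≈ 10.63%; headline unemployment rate ≈ 4.89%.

Labor force = 185.20 + 9.52 = 194.72 million.
Numerator = 9.52 + 1.78 + 9.59 = 20.89 million.
Denominator = 194.72 + 1.78 = 196.50 million.
Broad rate = 20.89 / 196.50 = 10.63%.
Headline unemployment rate = 9.52 / 194.72 = 4.89%.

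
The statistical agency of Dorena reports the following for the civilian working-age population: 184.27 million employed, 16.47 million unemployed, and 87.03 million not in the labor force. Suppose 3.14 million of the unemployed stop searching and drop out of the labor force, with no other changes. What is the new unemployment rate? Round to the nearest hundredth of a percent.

Initially, labor force = 184.27 + 16.47 = 200.74 million, so u = 16.47/200.74 = 8.20%.
After the change, unemployed and labor force both fall by 3.14 → E = 184.27, U = 13.33, labor force = 197.60 million.
New unemployment rate = 13.33 / 197.60 = 6.75%.

New unemployment rate ≈ 6.75%.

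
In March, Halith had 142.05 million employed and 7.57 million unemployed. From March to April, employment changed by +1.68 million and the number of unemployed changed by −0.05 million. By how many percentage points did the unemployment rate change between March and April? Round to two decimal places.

The unemployment rate changed by −0.09 percentage points.

March: labor force = 142.05 + 7.57 = 149.62; u = 7.57/149.62 = 5.06%.
April: labor force = 143.73 + 7.52 = 151.25; u = 7.52/151.25 = 4.97%.
Change = 4.97% − 5.06% = −0.09 pp.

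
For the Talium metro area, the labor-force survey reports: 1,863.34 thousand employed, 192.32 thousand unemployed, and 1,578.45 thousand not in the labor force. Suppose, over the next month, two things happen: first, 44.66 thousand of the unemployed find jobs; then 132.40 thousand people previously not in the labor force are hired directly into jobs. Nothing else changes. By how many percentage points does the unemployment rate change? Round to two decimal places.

Initially, labor force = 1,863.34 + 192.32 = 2,055.66 thousand, so u = 192.32/2,055.66 = 9.36%.
After the first change, unemployed falls and employed rises by 44.66; labor force unchanged → E = 1,908.00, U = 147.66, labor force = 2,055.66 thousand.
After the second change, employed and labor force both rise by 132.40; unemployed unchanged → E = 2,040.40, U = 147.66, labor force = 2,188.06 thousand.
New unemployment rate = 147.66 / 2,188.06 = 6.75%.
Change = 6.75% − 9.36% = −2.61 percentage points.

The unemployment rate changes by −2.61 percentage points.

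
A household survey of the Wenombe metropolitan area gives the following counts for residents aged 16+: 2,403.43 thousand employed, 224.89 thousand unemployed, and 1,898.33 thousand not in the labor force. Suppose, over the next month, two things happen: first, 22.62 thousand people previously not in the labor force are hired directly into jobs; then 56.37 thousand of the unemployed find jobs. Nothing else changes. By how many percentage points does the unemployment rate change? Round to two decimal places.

Initially, labor force = 2,403.43 + 224.89 = 2,628.32 thousand, so u = 224.89/2,628.32 = 8.56%.
After the first change, employed and labor force both rise by 22.62; unemployed unchanged → E = 2,426.05, U = 224.89, labor force = 2,650.94 thousand.
After the second change, unemployed falls and employed rises by 56.37; labor force unchanged → E = 2,482.42, U = 168.52, labor force = 2,650.94 thousand.
New unemployment rate = 168.52 / 2,650.94 = 6.36%.
Change = 6.36% − 8.56% = −2.20 percentage points.

The unemployment rate changes by −2.20 percentage points.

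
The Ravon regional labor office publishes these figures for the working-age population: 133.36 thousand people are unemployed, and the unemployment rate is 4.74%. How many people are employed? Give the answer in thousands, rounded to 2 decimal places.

About 2,680.14 thousand are employed.

Labor force = U / u = 133.36 / 0.0474 ≈ 2,813.50 thousand.
Employed = labor force − unemployed = 2,813.50 − 133.36 = 2,680.14 thousand.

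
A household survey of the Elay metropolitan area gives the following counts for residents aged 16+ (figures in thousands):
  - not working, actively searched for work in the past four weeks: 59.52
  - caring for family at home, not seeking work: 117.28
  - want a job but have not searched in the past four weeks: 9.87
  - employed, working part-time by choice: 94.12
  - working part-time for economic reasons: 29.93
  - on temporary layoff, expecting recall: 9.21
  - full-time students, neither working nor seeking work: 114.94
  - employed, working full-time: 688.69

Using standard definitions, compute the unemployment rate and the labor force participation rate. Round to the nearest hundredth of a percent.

Employed = 94.12 + 29.93 + 688.69 = 812.74 thousand (anyone who worked, including part-time for economic reasons, counts as employed).
Unemployed = 59.52 + 9.21 = 68.73 thousand (jobless and actively searching, or on temporary layoff).
Labor force = 812.74 + 68.73 = 881.47 thousand.
Not in labor force = 117.28 + 9.87 + 114.94 = 242.09 thousand (those not working and not actively searching are outside the labor force — including those who want a job but have given up searching).
Civilian working-age population = 881.47 + 242.09 = 1,123.56 thousand.
Unemployment rate = 68.73 / 881.47 = 7.80%.
Labor force participation rate = 881.47 / 1,123.56 = 78.45%.

Unemployment rate ≈ 7.80%; labor force participation rate ≈ 78.45%.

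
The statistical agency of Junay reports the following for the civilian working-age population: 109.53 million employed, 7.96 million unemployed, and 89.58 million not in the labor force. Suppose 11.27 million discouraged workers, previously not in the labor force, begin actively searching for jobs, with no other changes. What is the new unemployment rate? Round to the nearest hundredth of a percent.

New unemployment rate ≈ 14.93%.

Initially, labor force = 109.53 + 7.96 = 117.49 million, so u = 7.96/117.49 = 6.78%.
After the change, unemployed and labor force both rise by 11.27 → E = 109.53, U = 19.23, labor force = 128.76 million.
New unemployment rate = 19.23 / 128.76 = 14.93%.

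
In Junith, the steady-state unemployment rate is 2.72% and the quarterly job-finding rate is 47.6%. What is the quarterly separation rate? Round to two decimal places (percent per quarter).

From u* = s/(s+f): s = u·f/(1−u).
s = 0.0272 × 47.6 / (1 − 0.0272) = 1.2947 / 0.9728 ≈ 1.33% per quarter.

Separation rate ≈ 1.33% per quarter.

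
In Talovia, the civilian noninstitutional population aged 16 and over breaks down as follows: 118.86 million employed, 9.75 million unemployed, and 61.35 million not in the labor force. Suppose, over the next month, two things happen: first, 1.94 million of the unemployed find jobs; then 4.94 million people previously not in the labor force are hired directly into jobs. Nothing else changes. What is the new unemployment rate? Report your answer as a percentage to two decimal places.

Initially, labor force = 118.86 + 9.75 = 128.61 million, so u = 9.75/128.61 = 7.58%.
After the first change, unemployed falls and employed rises by 1.94; labor force unchanged → E = 120.80, U = 7.81, labor force = 128.61 million.
After the second change, employed and labor force both rise by 4.94; unemployed unchanged → E = 125.74, U = 7.81, labor force = 133.55 million.
New unemployment rate = 7.81 / 133.55 = 5.85%.

New unemployment rate ≈ 5.85%.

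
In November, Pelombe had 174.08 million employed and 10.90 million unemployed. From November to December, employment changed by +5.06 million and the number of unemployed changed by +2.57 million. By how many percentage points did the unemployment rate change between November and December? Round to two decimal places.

The unemployment rate changed by +1.10 percentage points.

November: labor force = 174.08 + 10.90 = 184.98; u = 10.90/184.98 = 5.89%.
December: labor force = 179.14 + 13.47 = 192.61; u = 13.47/192.61 = 6.99%.
Change = 6.99% − 5.89% = +1.10 pp.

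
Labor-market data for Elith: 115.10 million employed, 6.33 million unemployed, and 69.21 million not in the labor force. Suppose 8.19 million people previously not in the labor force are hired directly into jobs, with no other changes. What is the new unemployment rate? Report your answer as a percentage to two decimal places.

Initially, labor force = 115.10 + 6.33 = 121.43 million, so u = 6.33/121.43 = 5.21%.
After the change, employed and labor force both rise by 8.19; unemployed unchanged → E = 123.29, U = 6.33, labor force = 129.62 million.
New unemployment rate = 6.33 / 129.62 = 4.88%.

New unemployment rate ≈ 4.88%.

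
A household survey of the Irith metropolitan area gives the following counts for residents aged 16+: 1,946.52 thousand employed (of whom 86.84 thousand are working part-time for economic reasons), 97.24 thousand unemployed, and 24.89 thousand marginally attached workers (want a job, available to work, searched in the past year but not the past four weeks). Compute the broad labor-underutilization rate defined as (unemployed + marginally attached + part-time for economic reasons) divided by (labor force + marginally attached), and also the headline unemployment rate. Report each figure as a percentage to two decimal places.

Broad underutilization rate ≈ 10.10%; headline unemployment rate ≈ 4.76%.

Labor force = 1,946.52 + 97.24 = 2,043.76 thousand.
Numerator = 97.24 + 24.89 + 86.84 = 208.97 thousand.
Denominator = 2,043.76 + 24.89 = 2,068.65 thousand.
Broad rate = 208.97 / 2,068.65 = 10.10%.
Headline unemployment rate = 97.24 / 2,043.76 = 4.76%.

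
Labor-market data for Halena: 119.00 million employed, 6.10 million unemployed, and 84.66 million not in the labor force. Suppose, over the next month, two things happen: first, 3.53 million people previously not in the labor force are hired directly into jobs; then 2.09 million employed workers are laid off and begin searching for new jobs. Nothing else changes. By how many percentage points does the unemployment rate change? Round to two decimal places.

The unemployment rate changes by +1.49 percentage points.

Initially, labor force = 119.00 + 6.10 = 125.10 million, so u = 6.10/125.10 = 4.88%.
After the first change, employed and labor force both rise by 3.53; unemployed unchanged → E = 122.53, U = 6.10, labor force = 128.63 million.
After the second change, employed falls and unemployed rises by 2.09; labor force unchanged → E = 120.44, U = 8.19, labor force = 128.63 million.
New unemployment rate = 8.19 / 128.63 = 6.37%.
Change = 6.37% − 4.88% = +1.49 percentage points.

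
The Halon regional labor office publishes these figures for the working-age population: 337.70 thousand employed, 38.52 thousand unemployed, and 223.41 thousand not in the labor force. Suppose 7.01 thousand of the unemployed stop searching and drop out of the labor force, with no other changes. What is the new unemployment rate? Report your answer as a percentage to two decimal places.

New unemployment rate ≈ 8.53%.

Initially, labor force = 337.70 + 38.52 = 376.22 thousand, so u = 38.52/376.22 = 10.24%.
After the change, unemployed and labor force both fall by 7.01 → E = 337.70, U = 31.51, labor force = 369.21 thousand.
New unemployment rate = 31.51 / 369.21 = 8.53%.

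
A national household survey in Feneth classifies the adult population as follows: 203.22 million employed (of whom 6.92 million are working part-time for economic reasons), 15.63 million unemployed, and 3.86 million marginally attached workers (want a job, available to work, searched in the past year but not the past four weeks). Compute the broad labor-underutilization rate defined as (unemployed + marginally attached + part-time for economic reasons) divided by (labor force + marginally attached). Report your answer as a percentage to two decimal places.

Broad underutilization rate ≈ 11.86%.

Labor force = 203.22 + 15.63 = 218.85 million.
Numerator = 15.63 + 3.86 + 6.92 = 26.41 million.
Denominator = 218.85 + 3.86 = 222.71 million.
Broad rate = 26.41 / 222.71 = 11.86%.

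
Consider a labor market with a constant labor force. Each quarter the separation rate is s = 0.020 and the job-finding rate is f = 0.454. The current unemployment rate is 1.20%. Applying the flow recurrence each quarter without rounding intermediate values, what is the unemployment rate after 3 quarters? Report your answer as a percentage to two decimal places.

Unemployment rate after three quarters ≈ 3.78%.

With a fixed labor force, u_{t+1} = u_t + s·(1−u_t) − f·u_t = u_t·(1−s−f) + s.
Here 1−s−f = 0.526 and s = 0.020.
u_1 = 0.012000 × 0.526 + 0.020 = 0.026312.
u_2 = 0.026312 × 0.526 + 0.020 = 0.033840.
u_3 = 0.033840 × 0.526 + 0.020 = 0.037800.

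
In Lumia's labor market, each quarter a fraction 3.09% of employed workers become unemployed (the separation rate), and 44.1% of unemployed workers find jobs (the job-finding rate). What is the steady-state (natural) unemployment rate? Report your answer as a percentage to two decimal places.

At steady state the flows balance: s·E = f·U, so U/(E+U) = s/(s+f).
u* = 3.09 / (3.09 + 44.1) = 3.09 / 47.19 = 6.55%.

Steady-state unemployment rate ≈ 6.55%.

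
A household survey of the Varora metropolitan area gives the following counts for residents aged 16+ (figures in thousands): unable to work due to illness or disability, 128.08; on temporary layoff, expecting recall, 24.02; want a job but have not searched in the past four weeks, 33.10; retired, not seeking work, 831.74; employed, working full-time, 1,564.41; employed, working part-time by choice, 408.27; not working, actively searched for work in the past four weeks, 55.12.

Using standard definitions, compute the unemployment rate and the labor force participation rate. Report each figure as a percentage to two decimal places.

Unemployment rate ≈ 3.86%; labor force participation rate ≈ 67.39%.

Employed = 1,564.41 + 408.27 = 1,972.68 thousand.
Unemployed = 24.02 + 55.12 = 79.14 thousand (jobless and actively searching, or on temporary layoff).
Labor force = 1,972.68 + 79.14 = 2,051.82 thousand.
Not in labor force = 128.08 + 33.10 + 831.74 = 992.92 thousand (those not working and not actively searching are outside the labor force — including those who want a job but have given up searching).
Civilian working-age population = 2,051.82 + 992.92 = 3,044.74 thousand.
Unemployment rate = 79.14 / 2,051.82 = 3.86%.
Labor force participation rate = 2,051.82 / 3,044.74 = 67.39%.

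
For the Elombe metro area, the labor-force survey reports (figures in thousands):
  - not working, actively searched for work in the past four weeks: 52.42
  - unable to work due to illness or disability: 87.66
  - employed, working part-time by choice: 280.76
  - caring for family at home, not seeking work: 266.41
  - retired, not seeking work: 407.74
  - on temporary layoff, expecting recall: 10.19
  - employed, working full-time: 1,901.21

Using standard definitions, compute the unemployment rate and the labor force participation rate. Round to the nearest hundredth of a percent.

Employed = 280.76 + 1,901.21 = 2,181.97 thousand.
Unemployed = 52.42 + 10.19 = 62.61 thousand (jobless and actively searching, or on temporary layoff).
Labor force = 2,181.97 + 62.61 = 2,244.58 thousand.
Not in labor force = 87.66 + 266.41 + 407.74 = 761.81 thousand (those not working and not actively searching are outside the labor force).
Civilian working-age population = 2,244.58 + 761.81 = 3,006.39 thousand.
Unemployment rate = 62.61 / 2,244.58 = 2.79%.
Labor force participation rate = 2,244.58 / 3,006.39 = 74.66%.

Unemployment rate ≈ 2.79%; labor force participation rate ≈ 74.66%.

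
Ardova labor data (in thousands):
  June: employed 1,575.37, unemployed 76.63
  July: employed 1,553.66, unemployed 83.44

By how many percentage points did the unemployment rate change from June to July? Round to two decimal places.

The unemployment rate changed by +0.46 percentage points.

June: labor force = 1,575.37 + 76.63 = 1,652.00; u = 76.63/1,652.00 = 4.64%.
July: labor force = 1,553.66 + 83.44 = 1,637.10; u = 83.44/1,637.10 = 5.10%.
Change = 5.10% − 4.64% = +0.46 pp.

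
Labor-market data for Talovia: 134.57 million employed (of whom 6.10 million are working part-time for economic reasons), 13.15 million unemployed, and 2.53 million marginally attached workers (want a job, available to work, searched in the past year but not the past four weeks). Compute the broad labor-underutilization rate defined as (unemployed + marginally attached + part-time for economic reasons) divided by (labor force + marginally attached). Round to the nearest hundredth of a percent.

Broad underutilization rate ≈ 14.50%.

Labor force = 134.57 + 13.15 = 147.72 million.
Numerator = 13.15 + 2.53 + 6.10 = 21.78 million.
Denominator = 147.72 + 2.53 = 150.25 million.
Broad rate = 21.78 / 150.25 = 14.50%.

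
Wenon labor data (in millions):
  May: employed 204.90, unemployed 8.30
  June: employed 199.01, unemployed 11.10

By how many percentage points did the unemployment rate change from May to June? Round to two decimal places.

May: labor force = 204.90 + 8.30 = 213.20; u = 8.30/213.20 = 3.89%.
June: labor force = 199.01 + 11.10 = 210.11; u = 11.10/210.11 = 5.28%.
Change = 5.28% − 3.89% = +1.39 pp.

The unemployment rate changed by +1.39 percentage points.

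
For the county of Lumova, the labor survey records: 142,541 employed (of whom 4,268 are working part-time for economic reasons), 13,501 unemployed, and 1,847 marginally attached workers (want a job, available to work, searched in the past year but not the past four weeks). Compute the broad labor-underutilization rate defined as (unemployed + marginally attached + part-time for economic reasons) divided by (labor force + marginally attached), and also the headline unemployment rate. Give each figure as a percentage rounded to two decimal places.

Broad underutilization rate ≈ 12.42%; headline unemployment rate ≈ 8.65%.

Labor force = 142,541 + 13,501 = 156,042.
Numerator = 13,501 + 1,847 + 4,268 = 19,616.
Denominator = 156,042 + 1,847 = 157,889.
Broad rate = 19,616 / 157,889 = 12.42%.
Headline unemployment rate = 13,501 / 156,042 = 8.65%.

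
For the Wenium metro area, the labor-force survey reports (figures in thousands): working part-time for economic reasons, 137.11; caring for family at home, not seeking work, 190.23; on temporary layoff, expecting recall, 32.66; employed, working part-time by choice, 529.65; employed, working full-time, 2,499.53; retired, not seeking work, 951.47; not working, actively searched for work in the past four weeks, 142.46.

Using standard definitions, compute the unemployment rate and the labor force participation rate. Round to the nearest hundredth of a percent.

Employed = 137.11 + 529.65 + 2,499.53 = 3,166.29 thousand (anyone who worked, including part-time for economic reasons, counts as employed).
Unemployed = 32.66 + 142.46 = 175.12 thousand (jobless and actively searching, or on temporary layoff).
Labor force = 3,166.29 + 175.12 = 3,341.41 thousand.
Not in labor force = 190.23 + 951.47 = 1,141.70 thousand (those not working and not actively searching are outside the labor force).
Civilian working-age population = 3,341.41 + 1,141.70 = 4,483.11 thousand.
Unemployment rate = 175.12 / 3,341.41 = 5.24%.
Labor force participation rate = 3,341.41 / 4,483.11 = 74.53%.

Unemployment rate ≈ 5.24%; labor force participation rate ≈ 74.53%.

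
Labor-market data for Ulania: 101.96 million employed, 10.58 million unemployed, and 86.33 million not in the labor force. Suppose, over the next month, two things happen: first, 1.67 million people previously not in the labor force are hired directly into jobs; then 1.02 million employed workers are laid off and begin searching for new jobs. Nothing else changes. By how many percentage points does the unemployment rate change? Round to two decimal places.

Initially, labor force = 101.96 + 10.58 = 112.54 million, so u = 10.58/112.54 = 9.40%.
After the first change, employed and labor force both rise by 1.67; unemployed unchanged → E = 103.63, U = 10.58, labor force = 114.21 million.
After the second change, employed falls and unemployed rises by 1.02; labor force unchanged → E = 102.61, U = 11.60, labor force = 114.21 million.
New unemployment rate = 11.60 / 114.21 = 10.16%.
Change = 10.16% − 9.40% = +0.76 percentage points.

The unemployment rate changes by +0.76 percentage points.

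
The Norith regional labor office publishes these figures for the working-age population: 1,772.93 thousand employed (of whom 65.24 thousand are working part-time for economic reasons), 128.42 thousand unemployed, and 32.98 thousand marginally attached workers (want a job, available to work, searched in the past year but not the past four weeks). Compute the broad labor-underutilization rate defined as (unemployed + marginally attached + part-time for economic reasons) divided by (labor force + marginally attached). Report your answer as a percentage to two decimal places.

Broad underutilization rate ≈ 11.72%.

Labor force = 1,772.93 + 128.42 = 1,901.35 thousand.
Numerator = 128.42 + 32.98 + 65.24 = 226.64 thousand.
Denominator = 1,901.35 + 32.98 = 1,934.33 thousand.
Broad rate = 226.64 / 1,934.33 = 11.72%.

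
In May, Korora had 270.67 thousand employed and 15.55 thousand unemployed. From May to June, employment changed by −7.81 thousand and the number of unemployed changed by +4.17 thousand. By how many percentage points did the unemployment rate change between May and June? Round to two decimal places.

May: labor force = 270.67 + 15.55 = 286.22; u = 15.55/286.22 = 5.43%.
June: labor force = 262.86 + 19.72 = 282.58; u = 19.72/282.58 = 6.98%.
Change = 6.98% − 5.43% = +1.55 pp.

The unemployment rate changed by +1.55 percentage points.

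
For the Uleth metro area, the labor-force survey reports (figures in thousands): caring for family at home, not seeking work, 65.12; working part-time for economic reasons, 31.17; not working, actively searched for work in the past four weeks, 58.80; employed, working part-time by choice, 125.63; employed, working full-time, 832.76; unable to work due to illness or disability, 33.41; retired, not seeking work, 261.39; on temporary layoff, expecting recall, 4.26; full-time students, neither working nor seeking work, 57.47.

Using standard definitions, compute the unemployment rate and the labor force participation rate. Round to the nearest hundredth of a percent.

Employed = 31.17 + 125.63 + 832.76 = 989.56 thousand (anyone who worked, including part-time for economic reasons, counts as employed).
Unemployed = 58.80 + 4.26 = 63.06 thousand (jobless and actively searching, or on temporary layoff).
Labor force = 989.56 + 63.06 = 1,052.62 thousand.
Not in labor force = 65.12 + 33.41 + 261.39 + 57.47 = 417.39 thousand (those not working and not actively searching are outside the labor force).
Civilian working-age population = 1,052.62 + 417.39 = 1,470.01 thousand.
Unemployment rate = 63.06 / 1,052.62 = 5.99%.
Labor force participation rate = 1,052.62 / 1,470.01 = 71.61%.

Unemployment rate ≈ 5.99%; labor force participation rate ≈ 71.61%.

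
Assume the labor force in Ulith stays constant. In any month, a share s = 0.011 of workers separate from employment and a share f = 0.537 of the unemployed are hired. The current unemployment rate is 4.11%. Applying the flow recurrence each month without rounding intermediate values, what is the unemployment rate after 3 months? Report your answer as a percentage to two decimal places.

With a fixed labor force, u_{t+1} = u_t + s·(1−u_t) − f·u_t = u_t·(1−s−f) + s.
Here 1−s−f = 0.452 and s = 0.011.
u_1 = 0.041100 × 0.452 + 0.011 = 0.029577.
u_2 = 0.029577 × 0.452 + 0.011 = 0.024369.
u_3 = 0.024369 × 0.452 + 0.011 = 0.022015.

Unemployment rate after three months ≈ 2.20%.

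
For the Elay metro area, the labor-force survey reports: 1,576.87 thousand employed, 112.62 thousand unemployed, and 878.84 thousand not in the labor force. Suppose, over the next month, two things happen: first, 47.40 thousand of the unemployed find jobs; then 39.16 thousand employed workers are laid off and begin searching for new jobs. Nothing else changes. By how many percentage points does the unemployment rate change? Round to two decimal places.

The unemployment rate changes by −0.49 percentage points.

Initially, labor force = 1,576.87 + 112.62 = 1,689.49 thousand, so u = 112.62/1,689.49 = 6.67%.
After the first change, unemployed falls and employed rises by 47.40; labor force unchanged → E = 1,624.27, U = 65.22, labor force = 1,689.49 thousand.
After the second change, employed falls and unemployed rises by 39.16; labor force unchanged → E = 1,585.11, U = 104.38, labor force = 1,689.49 thousand.
New unemployment rate = 104.38 / 1,689.49 = 6.18%.
Change = 6.18% − 6.67% = −0.49 percentage points.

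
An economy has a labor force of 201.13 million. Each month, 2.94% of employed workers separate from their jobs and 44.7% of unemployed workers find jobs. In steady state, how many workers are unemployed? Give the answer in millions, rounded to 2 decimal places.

Steady-state unemployment rate u* = s/(s+f) = 2.94/(2.94+44.7) = 0.061713.
Unemployed = u* × labor force = 0.061713 × 201.13 ≈ 12.41 million.

About 12.41 million are unemployed in steady state.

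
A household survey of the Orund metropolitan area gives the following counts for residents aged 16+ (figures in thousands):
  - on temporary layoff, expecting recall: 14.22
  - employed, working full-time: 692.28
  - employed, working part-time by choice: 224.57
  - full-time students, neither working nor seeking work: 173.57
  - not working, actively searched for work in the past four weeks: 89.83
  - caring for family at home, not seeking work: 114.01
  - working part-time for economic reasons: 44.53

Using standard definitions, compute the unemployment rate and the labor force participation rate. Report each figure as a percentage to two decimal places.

Unemployment rate ≈ 9.77%; labor force participation rate ≈ 78.75%.

Employed = 692.28 + 224.57 + 44.53 = 961.38 thousand (anyone who worked, including part-time for economic reasons, counts as employed).
Unemployed = 14.22 + 89.83 = 104.05 thousand (jobless and actively searching, or on temporary layoff).
Labor force = 961.38 + 104.05 = 1,065.43 thousand.
Not in labor force = 173.57 + 114.01 = 287.58 thousand (those not working and not actively searching are outside the labor force).
Civilian working-age population = 1,065.43 + 287.58 = 1,353.01 thousand.
Unemployment rate = 104.05 / 1,065.43 = 9.77%.
Labor force participation rate = 1,065.43 / 1,353.01 = 78.75%.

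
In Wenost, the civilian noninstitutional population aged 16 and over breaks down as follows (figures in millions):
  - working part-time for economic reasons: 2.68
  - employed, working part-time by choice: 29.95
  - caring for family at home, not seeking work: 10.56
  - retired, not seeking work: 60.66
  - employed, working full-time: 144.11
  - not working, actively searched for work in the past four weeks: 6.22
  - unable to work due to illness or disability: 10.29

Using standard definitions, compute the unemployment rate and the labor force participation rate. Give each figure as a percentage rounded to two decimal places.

Unemployment rate ≈ 3.40%; labor force participation rate ≈ 69.18%.

Employed = 2.68 + 29.95 + 144.11 = 176.74 million (anyone who worked, including part-time for economic reasons, counts as employed).
Unemployed = 6.22 million.
Labor force = 176.74 + 6.22 = 182.96 million.
Not in labor force = 10.56 + 60.66 + 10.29 = 81.51 million (those not working and not actively searching are outside the labor force).
Civilian working-age population = 182.96 + 81.51 = 264.47 million.
Unemployment rate = 6.22 / 182.96 = 3.40%.
Labor force participation rate = 182.96 / 264.47 = 69.18%.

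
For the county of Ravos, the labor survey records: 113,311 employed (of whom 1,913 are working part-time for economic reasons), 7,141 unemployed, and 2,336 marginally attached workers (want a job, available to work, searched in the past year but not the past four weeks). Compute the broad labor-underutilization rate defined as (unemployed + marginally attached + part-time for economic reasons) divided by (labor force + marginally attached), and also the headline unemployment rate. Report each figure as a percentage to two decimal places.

Broad underutilization rate ≈ 9.28%; headline unemployment rate ≈ 5.93%.

Labor force = 113,311 + 7,141 = 120,452.
Numerator = 7,141 + 2,336 + 1,913 = 11,390.
Denominator = 120,452 + 2,336 = 122,788.
Broad rate = 11,390 / 122,788 = 9.28%.
Headline unemployment rate = 7,141 / 120,452 = 5.93%.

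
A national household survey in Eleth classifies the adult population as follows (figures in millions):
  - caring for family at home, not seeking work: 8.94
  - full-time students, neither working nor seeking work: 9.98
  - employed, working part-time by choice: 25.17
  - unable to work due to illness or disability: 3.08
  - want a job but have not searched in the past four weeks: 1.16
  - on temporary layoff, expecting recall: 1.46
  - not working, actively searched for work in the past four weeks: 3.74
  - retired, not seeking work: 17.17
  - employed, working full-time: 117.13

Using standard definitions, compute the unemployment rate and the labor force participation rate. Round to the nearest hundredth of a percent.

Unemployment rate ≈ 3.53%; labor force participation rate ≈ 78.53%.

Employed = 25.17 + 117.13 = 142.30 million.
Unemployed = 1.46 + 3.74 = 5.20 million (jobless and actively searching, or on temporary layoff).
Labor force = 142.30 + 5.20 = 147.50 million.
Not in labor force = 8.94 + 9.98 + 3.08 + 1.16 + 17.17 = 40.33 million (those not working and not actively searching are outside the labor force — including those who want a job but have given up searching).
Civilian working-age population = 147.50 + 40.33 = 187.83 million.
Unemployment rate = 5.20 / 147.50 = 3.53%.
Labor force participation rate = 147.50 / 187.83 = 78.53%.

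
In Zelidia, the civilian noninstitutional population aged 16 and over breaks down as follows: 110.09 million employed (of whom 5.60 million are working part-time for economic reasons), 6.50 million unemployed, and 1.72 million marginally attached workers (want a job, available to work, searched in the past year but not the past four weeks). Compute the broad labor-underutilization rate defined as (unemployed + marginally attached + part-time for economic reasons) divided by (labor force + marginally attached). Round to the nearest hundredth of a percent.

Broad underutilization rate ≈ 11.68%.

Labor force = 110.09 + 6.50 = 116.59 million.
Numerator = 6.50 + 1.72 + 5.60 = 13.82 million.
Denominator = 116.59 + 1.72 = 118.31 million.
Broad rate = 13.82 / 118.31 = 11.68%.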